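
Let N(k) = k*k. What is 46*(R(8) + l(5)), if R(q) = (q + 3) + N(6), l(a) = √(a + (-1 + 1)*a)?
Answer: 2162 + 46*√5 ≈ 2264.9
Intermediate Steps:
N(k) = k²
l(a) = √a (l(a) = √(a + 0*a) = √(a + 0) = √a)
R(q) = 39 + q (R(q) = (q + 3) + 6² = (3 + q) + 36 = 39 + q)
46*(R(8) + l(5)) = 46*((39 + 8) + √5) = 46*(47 + √5) = 2162 + 46*√5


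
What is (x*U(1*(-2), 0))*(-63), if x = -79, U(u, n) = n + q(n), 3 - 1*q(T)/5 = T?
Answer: 74655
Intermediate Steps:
q(T) = 15 - 5*T
U(u, n) = 15 - 4*n (U(u, n) = n + (15 - 5*n) = 15 - 4*n)
(x*U(1*(-2), 0))*(-63) = -79*(15 - 4*0)*(-63) = -79*(15 + 0)*(-63) = -79*15*(-63) = -1185*(-63) = 74655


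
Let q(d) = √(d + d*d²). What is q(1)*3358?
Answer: 3358*√2 ≈ 4748.9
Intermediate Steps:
q(d) = √(d + d³)
q(1)*3358 = √(1 + 1³)*3358 = √(1 + 1)*3358 = √2*3358 = 3358*√2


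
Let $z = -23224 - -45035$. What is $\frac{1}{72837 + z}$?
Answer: $\frac{1}{94648} \approx 1.0565 \cdot 10^{-5}$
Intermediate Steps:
$z = 21811$ ($z = -23224 + 45035 = 21811$)
$\frac{1}{72837 + z} = \frac{1}{72837 + 21811} = \frac{1}{94648}$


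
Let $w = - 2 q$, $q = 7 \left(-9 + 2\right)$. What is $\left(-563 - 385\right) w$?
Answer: $-92904$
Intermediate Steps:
$q = -49$ ($q = 7 \left(-7\right) = -49$)
$w = 98$ ($w = \left(-2\right) \left(-49\right) = 98$)
$\left(-563 - 385\right) w = \left(-563 - 385\right) 98 = \left(-948\right) 98 = -92904$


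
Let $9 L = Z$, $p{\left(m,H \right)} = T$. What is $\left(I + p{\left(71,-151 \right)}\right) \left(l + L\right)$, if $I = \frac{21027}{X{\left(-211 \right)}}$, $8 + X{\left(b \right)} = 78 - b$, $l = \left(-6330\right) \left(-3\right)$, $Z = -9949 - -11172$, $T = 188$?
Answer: $\frac{12712882715}{2529} \approx 5.0268 \cdot 10^{6}$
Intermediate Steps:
$p{\left(m,H \right)} = 188$
$Z = 1223$ ($Z = -9949 + 11172 = 1223$)
$l = 18990$
$L = \frac{1223}{9}$ ($L = \frac{1}{9} \cdot 1223 = \frac{1223}{9} \approx 135.89$)
$X{\left(b \right)} = 70 - b$ ($X{\left(b \right)} = -8 - \left(-78 + b\right) = 70 - b$)
$I = \frac{21027}{281}$ ($I = \frac{21027}{70 - -211} = \frac{21027}{70 + 211} = \frac{21027}{281} \approx 74.829$)
$\left(I + p{\left(71,-151 \right)}\right) \left(l + L\right) = \left(\frac{21027}{281} + 188\right) \left(18990 + \frac{1223}{9}\right) = \frac{73855}{281} \cdot \frac{172133}{9} = \frac{12712882715}{2529}$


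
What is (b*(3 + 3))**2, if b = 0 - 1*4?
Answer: 576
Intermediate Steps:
b = -4 (b = 0 - 4 = -4)
(b*(3 + 3))**2 = (-4*(3 + 3))**2 = (-4*6)**2 = (-24)**2 = 576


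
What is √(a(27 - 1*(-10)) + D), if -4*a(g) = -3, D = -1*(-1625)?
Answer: √6503/2 ≈ 40.321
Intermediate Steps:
D = 1625
a(g) = ¾ (a(g) = -¼*(-3) = ¾)
√(a(27 - 1*(-10)) + D) = √(¾ + 1625) = √(6503/4) = √6503/2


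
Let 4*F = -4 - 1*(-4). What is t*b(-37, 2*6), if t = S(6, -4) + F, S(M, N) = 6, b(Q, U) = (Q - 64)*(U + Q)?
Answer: 15150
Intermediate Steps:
F = 0 (F = (-4 - 1*(-4))/4 = (-4 + 4)/4 = (¼)*0 = 0)
b(Q, U) = (-64 + Q)*(Q + U)
t = 6 (t = 6 + 0 = 6)
t*b(-37, 2*6) = 6*((-37)² - 64*(-37) - 128*6 - 74*6) = 6*(1369 + 2368 - 64*12 - 37*12) = 6*(1369 + 2368 - 768 - 444) = 6*2525 = 15150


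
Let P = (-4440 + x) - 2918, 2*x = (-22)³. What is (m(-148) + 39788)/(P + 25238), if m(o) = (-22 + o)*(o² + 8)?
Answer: -921313/3139 ≈ -293.51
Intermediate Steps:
x = -5324 (x = (½)*(-22)³ = (½)*(-10648) = -5324)
m(o) = (-22 + o)*(8 + o²)
P = -12682 (P = (-4440 - 5324) - 2918 = -9764 - 2918 = -12682)
(m(-148) + 39788)/(P + 25238) = ((-176 + (-148)³ - 22*(-148)² + 8*(-148)) + 39788)/(-12682 + 25238) = ((-176 - 3241792 - 22*21904 - 1184) + 39788)/12556 = ((-176 - 3241792 - 481888 - 1184) + 39788)*(1/12556) = (-3725040 + 39788)*(1/12556) = -3685252*1/12556 = -921313/3139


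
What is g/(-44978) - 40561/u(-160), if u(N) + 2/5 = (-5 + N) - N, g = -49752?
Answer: 4561553297/607203 ≈ 7512.4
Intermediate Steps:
u(N) = -27/5 (u(N) = -2/5 + ((-5 + N) - N) = -2/5 - 5 = -27/5)
g/(-44978) - 40561/u(-160) = -49752/(-44978) - 40561/(-27/5) = -49752*(-1/44978) - 40561*(-5/27) = 24876/22489 + 202805/27 = 4561553297/607203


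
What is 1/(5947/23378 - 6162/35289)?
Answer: 274995414/21936149 ≈ 12.536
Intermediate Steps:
1/(5947/23378 - 6162/35289) = 1/(5947*(1/23378) - 6162*1/35289) = 1/(5947/23378 - 2054/11763) = 1/(21936149/274995414) = 274995414/21936149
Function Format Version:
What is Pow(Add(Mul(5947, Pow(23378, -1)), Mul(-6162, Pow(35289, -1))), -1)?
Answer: Rational(274995414, 21936149) ≈ 12.536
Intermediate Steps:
Pow(Add(Mul(5947, Pow(23378, -1)), Mul(-6162, Pow(35289, -1))), -1) = Pow(Add(Mul(5947, Rational(1, 23378)), Mul(-6162, Rational(1, 35289))), -1) = Pow(Add(Rational(5947, 23378), Rational(-2054, 11763)), -1) = Pow(Rational(21936149, 274995414), -1) = Rational(274995414, 21936149)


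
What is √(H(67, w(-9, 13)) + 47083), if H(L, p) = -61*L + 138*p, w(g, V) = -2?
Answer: 4*√2670 ≈ 206.69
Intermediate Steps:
√(H(67, w(-9, 13)) + 47083) = √((-61*67 + 138*(-2)) + 47083) = √((-4087 - 276) + 47083) = √(-4363 + 47083) = √42720 = 4*√2670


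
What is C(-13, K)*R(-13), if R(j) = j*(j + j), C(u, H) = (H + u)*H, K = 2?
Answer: -7436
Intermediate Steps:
C(u, H) = H*(H + u)
R(j) = 2*j**2 (R(j) = j*(2*j) = 2*j**2)
C(-13, K)*R(-13) = (2*(2 - 13))*(2*(-13)**2) = (2*(-11))*(2*169) = -22*338 = -7436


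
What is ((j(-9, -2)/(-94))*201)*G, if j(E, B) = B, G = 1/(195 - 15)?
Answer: 67/2820 ≈ 0.023759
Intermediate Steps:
G = 1/180 ≈ 0.0055556
((j(-9, -2)/(-94))*201)*G = (-2/(-94)*201)*(1/180) = (-2*(-1/94)*201)*(1/180) = ((1/47)*201)*(1/180) = (201/47)*(1/180) = 67/2820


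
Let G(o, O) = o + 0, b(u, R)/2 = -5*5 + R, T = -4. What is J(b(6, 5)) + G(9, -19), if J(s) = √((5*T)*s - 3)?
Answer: 9 + √797 ≈ 37.231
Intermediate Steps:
b(u, R) = -50 + 2*R (b(u, R) = 2*(-5*5 + R) = 2*(-25 + R) = -50 + 2*R)
J(s) = √(-3 - 20*s) (J(s) = √((5*(-4))*s - 3) = √(-20*s - 3) = √(-3 - 20*s))
G(o, O) = o
J(b(6, 5)) + G(9, -19) = √(-3 - 20*(-50 + 2*5)) + 9 = √(-3 - 20*(-50 + 10)) + 9 = √(-3 - 20*(-40)) + 9 = √(-3 + 800) + 9 = √797 + 9 = 9 + √797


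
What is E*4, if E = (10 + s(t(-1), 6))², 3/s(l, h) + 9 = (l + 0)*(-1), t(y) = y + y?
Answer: 17956/49 ≈ 366.45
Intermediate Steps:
t(y) = 2*y
s(l, h) = 3/(-9 - l) (s(l, h) = 3/(-9 + (l + 0)*(-1)) = 3/(-9 + l*(-1)) = 3/(-9 - l))
E = 4489/49 (E = (10 - 3/(9 + 2*(-1)))² = (10 - 3/(9 - 2))² = (10 - 3/7)² = (67/7)² = 4489/49 ≈ 91.612)
E*4 = (4489/49)*4 = 17956/49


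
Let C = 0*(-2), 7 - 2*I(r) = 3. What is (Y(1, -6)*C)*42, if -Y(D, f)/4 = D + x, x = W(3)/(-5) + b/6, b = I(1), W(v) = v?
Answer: 0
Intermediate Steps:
I(r) = 2 (I(r) = 7/2 - ½*3 = 7/2 - 3/2 = 2)
b = 2
x = -4/15 (x = 3/(-5) + 2/6 = 3*(-⅕) + 2*(⅙) = -⅗ + ⅓ = -4/15 ≈ -0.26667)
Y(D, f) = 16/15 - 4*D (Y(D, f) = -4*(D - 4/15) = -4*(-4/15 + D) = 16/15 - 4*D)
C = 0
(Y(1, -6)*C)*42 = ((16/15 - 4*1)*0)*42 = ((16/15 - 4)*0)*42 = -44/15*0*42 = 0*42 = 0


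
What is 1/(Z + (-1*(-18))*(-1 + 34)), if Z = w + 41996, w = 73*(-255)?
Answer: 1/23975 ≈ 4.1710e-5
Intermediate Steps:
w = -18615
Z = 23381 (Z = -18615 + 41996 = 23381)
1/(Z + (-1*(-18))*(-1 + 34)) = 1/(23381 + (-1*(-18))*(-1 + 34)) = 1/(23381 + 18*33) = 1/(23381 + 594) = 1/23975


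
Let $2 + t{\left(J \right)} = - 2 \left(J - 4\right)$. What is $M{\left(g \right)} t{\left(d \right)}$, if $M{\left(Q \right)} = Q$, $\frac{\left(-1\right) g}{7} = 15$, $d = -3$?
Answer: $-1260$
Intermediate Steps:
$g = -105$ ($g = \left(-7\right) 15 = -105$)
$t{\left(J \right)} = 6 - 2 J$ ($t{\left(J \right)} = -2 - 2 \left(J - 4\right) = -2 - 2 \left(-4 + J\right) = -2 - \left(-8 + 2 J\right) = 6 - 2 J$)
$M{\left(g \right)} t{\left(d \right)} = - 105 \left(6 - -6\right) = - 105 \left(6 + 6\right) = \left(-105\right) 12 = -1260$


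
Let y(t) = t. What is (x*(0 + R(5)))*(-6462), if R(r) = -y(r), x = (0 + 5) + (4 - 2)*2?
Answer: 290790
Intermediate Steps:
x = 9 (x = 5 + 2*2 = 5 + 4 = 9)
R(r) = -r
(x*(0 + R(5)))*(-6462) = (9*(0 - 1*5))*(-6462) = (9*(0 - 5))*(-6462) = (9*(-5))*(-6462) = -45*(-6462) = 290790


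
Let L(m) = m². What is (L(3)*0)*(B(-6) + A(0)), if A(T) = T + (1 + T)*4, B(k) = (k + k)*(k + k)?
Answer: 0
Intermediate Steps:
B(k) = 4*k² (B(k) = (2*k)*(2*k) = 4*k²)
A(T) = 4 + 5*T (A(T) = T + (4 + 4*T) = 4 + 5*T)
(L(3)*0)*(B(-6) + A(0)) = (3²*0)*(4*(-6)² + (4 + 5*0)) = (9*0)*(4*36 + (4 + 0)) = 0*(144 + 4) = 0*148 = 0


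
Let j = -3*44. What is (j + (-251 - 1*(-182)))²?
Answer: 40401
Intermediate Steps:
j = -132
(j + (-251 - 1*(-182)))² = (-132 + (-251 - 1*(-182)))² = (-132 + (-251 + 182))² = (-132 - 69)² = (-201)² = 40401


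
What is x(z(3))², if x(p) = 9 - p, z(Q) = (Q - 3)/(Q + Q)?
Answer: 81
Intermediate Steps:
z(Q) = (-3 + Q)/(2*Q) (z(Q) = (-3 + Q)/((2*Q)) = (-3 + Q)*(1/(2*Q)) = (-3 + Q)/(2*Q))
x(z(3))² = (9 - (-3 + 3)/(2*3))² = (9 - 0/(2*3))² = (9 - 1*0)² = (9 + 0)² = 9² = 81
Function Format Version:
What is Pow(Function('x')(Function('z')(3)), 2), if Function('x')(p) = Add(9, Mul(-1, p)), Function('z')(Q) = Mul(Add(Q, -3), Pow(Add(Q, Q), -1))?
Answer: 81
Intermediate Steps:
Function('z')(Q) = Mul(Rational(1, 2), Pow(Q, -1), Add(-3, Q)) (Function('z')(Q) = Mul(Add(-3, Q), Pow(Mul(2, Q), -1)) = Mul(Add(-3, Q), Mul(Rational(1, 2), Pow(Q, -1))) = Mul(Rational(1, 2), Pow(Q, -1), Add(-3, Q)))
Pow(Function('x')(Function('z')(3)), 2) = Pow(Add(9, Mul(-1, Mul(Rational(1, 2), Pow(3, -1), Add(-3, 3)))), 2) = Pow(Add(9, Mul(-1, Mul(Rational(1, 2), Rational(1, 3), 0))), 2) = Pow(Add(9, Mul(-1, 0)), 2) = Pow(Add(9, 0), 2) = Pow(9, 2) = 81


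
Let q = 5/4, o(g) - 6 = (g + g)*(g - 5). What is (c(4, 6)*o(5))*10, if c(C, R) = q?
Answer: 75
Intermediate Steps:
o(g) = 6 + 2*g*(-5 + g) (o(g) = 6 + (g + g)*(g - 5) = 6 + (2*g)*(-5 + g) = 6 + 2*g*(-5 + g))
q = 5/4 (q = 5*(¼) = 5/4 ≈ 1.2500)
c(C, R) = 5/4
(c(4, 6)*o(5))*10 = (5*(6 - 10*5 + 2*5²)/4)*10 = (5*(6 - 50 + 2*25)/4)*10 = (5*(6 - 50 + 50)/4)*10 = ((5/4)*6)*10 = (15/2)*10 = 75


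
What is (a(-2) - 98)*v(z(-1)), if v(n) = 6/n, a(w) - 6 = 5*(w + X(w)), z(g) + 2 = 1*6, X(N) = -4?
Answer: -183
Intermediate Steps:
z(g) = 4 (z(g) = -2 + 1*6 = -2 + 6 = 4)
a(w) = -14 + 5*w (a(w) = 6 + 5*(w - 4) = 6 + 5*(-4 + w) = 6 + (-20 + 5*w) = -14 + 5*w)
(a(-2) - 98)*v(z(-1)) = ((-14 + 5*(-2)) - 98)*(6/4) = ((-14 - 10) - 98)*(6*(¼)) = (-24 - 98)*(3/2) = -122*3/2 = -183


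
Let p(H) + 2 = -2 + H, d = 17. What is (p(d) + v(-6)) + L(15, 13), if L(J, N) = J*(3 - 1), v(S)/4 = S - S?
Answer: 43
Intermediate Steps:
v(S) = 0 (v(S) = 4*(S - S) = 4*0 = 0)
L(J, N) = 2*J (L(J, N) = J*2 = 2*J)
p(H) = -4 + H (p(H) = -2 + (-2 + H) = -4 + H)
(p(d) + v(-6)) + L(15, 13) = ((-4 + 17) + 0) + 2*15 = (13 + 0) + 30 = 13 + 30 = 43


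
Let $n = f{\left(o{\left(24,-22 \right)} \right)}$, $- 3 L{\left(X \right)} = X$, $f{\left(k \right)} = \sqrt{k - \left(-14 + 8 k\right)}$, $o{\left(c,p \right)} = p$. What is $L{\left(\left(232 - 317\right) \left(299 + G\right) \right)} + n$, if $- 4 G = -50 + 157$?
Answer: $\frac{30855}{4} + 2 \sqrt{42} \approx 7726.7$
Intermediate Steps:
$G = - \frac{107}{4}$ ($G = - \frac{-50 + 157}{4} = \left(- \frac{1}{4}\right) 107 = - \frac{107}{4} \approx -26.75$)
$f{\left(k \right)} = \sqrt{14 - 7 k}$
$L{\left(X \right)} = - \frac{X}{3}$
$n = 2 \sqrt{42}$ ($n = \sqrt{14 - -154} = \sqrt{14 + 154} = \sqrt{168} = 2 \sqrt{42} \approx 12.961$)
$L{\left(\left(232 - 317\right) \left(299 + G\right) \right)} + n = - \frac{\left(232 - 317\right) \left(299 - \frac{107}{4}\right)}{3} + 2 \sqrt{42} = - \frac{\left(-85\right) \frac{1089}{4}}{3} + 2 \sqrt{42} = \left(- \frac{1}{3}\right) \left(- \frac{92565}{4}\right) + 2 \sqrt{42} = \frac{30855}{4} + 2 \sqrt{42}$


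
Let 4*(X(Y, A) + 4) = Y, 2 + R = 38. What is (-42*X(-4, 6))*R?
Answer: 7560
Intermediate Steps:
R = 36 (R = -2 + 38 = 36)
X(Y, A) = -4 + Y/4
(-42*X(-4, 6))*R = -42*(-4 + (1/4)*(-4))*36 = -42*(-4 - 1)*36 = -42*(-5)*36 = 210*36 = 7560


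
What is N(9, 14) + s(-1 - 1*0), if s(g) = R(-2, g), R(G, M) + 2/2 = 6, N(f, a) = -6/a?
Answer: 32/7 ≈ 4.5714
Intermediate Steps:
R(G, M) = 5 (R(G, M) = -1 + 6 = 5)
s(g) = 5
N(9, 14) + s(-1 - 1*0) = -6/14 + 5 = -6*1/14 + 5 = -3/7 + 5 = 32/7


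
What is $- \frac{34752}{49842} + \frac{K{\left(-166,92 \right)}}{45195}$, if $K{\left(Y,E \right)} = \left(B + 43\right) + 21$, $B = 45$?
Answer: $- \frac{86954659}{125144955} \approx -0.69483$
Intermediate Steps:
$K{\left(Y,E \right)} = 109$ ($K{\left(Y,E \right)} = \left(45 + 43\right) + 21 = 88 + 21 = 109$)
$- \frac{34752}{49842} + \frac{K{\left(-166,92 \right)}}{45195} = - \frac{34752}{49842} + \frac{109}{45195} = \left(-34752\right) \frac{1}{49842} + 109 \cdot \frac{1}{45195} = - \frac{5792}{8307} + \frac{109}{45195} = - \frac{86954659}{125144955}$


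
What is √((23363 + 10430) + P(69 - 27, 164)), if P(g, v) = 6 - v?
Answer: 31*√35 ≈ 183.40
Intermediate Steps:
√((23363 + 10430) + P(69 - 27, 164)) = √((23363 + 10430) + (6 - 1*164)) = √(33793 + (6 - 164)) = √(33793 - 158) = √33635 = 31*√35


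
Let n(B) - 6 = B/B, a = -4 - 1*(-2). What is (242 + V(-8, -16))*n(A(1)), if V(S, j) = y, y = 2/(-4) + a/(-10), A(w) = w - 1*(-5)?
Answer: 16919/10 ≈ 1691.9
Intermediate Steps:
a = -2 (a = -4 + 2 = -2)
A(w) = 5 + w (A(w) = w + 5 = 5 + w)
y = -3/10 (y = 2/(-4) - 2/(-10) = 2*(-¼) - 2*(-⅒) = -½ + ⅕ = -3/10 ≈ -0.30000)
n(B) = 7 (n(B) = 6 + B/B = 6 + 1 = 7)
V(S, j) = -3/10
(242 + V(-8, -16))*n(A(1)) = (242 - 3/10)*7 = (2417/10)*7 = 16919/10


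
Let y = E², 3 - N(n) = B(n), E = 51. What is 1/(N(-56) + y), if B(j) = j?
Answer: 1/2660 ≈ 0.00037594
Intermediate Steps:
N(n) = 3 - n
y = 2601 (y = 51² = 2601)
1/(N(-56) + y) = 1/((3 - 1*(-56)) + 2601) = 1/((3 + 56) + 2601) = 1/(59 + 2601) = 1/2660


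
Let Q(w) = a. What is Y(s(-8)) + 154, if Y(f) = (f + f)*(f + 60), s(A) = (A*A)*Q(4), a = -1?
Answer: 666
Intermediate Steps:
Q(w) = -1
s(A) = -A**2 (s(A) = (A*A)*(-1) = A**2*(-1) = -A**2)
Y(f) = 2*f*(60 + f) (Y(f) = (2*f)*(60 + f) = 2*f*(60 + f))
Y(s(-8)) + 154 = 2*(-1*(-8)**2)*(60 - 1*(-8)**2) + 154 = 2*(-1*64)*(60 - 1*64) + 154 = 2*(-64)*(60 - 64) + 154 = 2*(-64)*(-4) + 154 = 512 + 154 = 666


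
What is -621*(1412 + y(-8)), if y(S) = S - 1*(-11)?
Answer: -878715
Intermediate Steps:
y(S) = 11 + S (y(S) = S + 11 = 11 + S)
-621*(1412 + y(-8)) = -621*(1412 + (11 - 8)) = -621*(1412 + 3) = -621*1415 = -878715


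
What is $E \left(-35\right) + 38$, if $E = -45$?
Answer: $1613$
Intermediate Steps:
$E \left(-35\right) + 38 = \left(-45\right) \left(-35\right) + 38 = 1575 + 38 = 1613$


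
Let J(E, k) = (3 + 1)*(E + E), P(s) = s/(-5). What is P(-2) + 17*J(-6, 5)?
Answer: -4078/5 ≈ -815.60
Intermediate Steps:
P(s) = -s/5 (P(s) = s*(-⅕) = -s/5)
J(E, k) = 8*E (J(E, k) = 4*(2*E) = 8*E)
P(-2) + 17*J(-6, 5) = -⅕*(-2) + 17*(8*(-6)) = ⅖ + 17*(-48) = ⅖ - 816 = -4078/5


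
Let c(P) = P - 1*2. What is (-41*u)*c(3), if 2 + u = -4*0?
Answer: 82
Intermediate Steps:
u = -2 (u = -2 - 4*0 = -2 + 0 = -2)
c(P) = -2 + P (c(P) = P - 2 = -2 + P)
(-41*u)*c(3) = (-41*(-2))*(-2 + 3) = 82*1 = 82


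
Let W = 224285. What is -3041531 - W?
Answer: -3265816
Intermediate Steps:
-3041531 - W = -3041531 - 1*224285 = -3041531 - 224285 = -3265816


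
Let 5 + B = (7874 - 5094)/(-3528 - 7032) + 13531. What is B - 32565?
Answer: -10052731/528 ≈ -19039.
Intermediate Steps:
B = 7141589/528 (B = -5 + ((7874 - 5094)/(-3528 - 7032) + 13531) = -5 + (2780/(-10560) + 13531) = -5 + (2780*(-1/10560) + 13531) = -5 + (-139/528 + 13531) = -5 + 7144229/528 = 7141589/528 ≈ 13526.)
B - 32565 = 7141589/528 - 32565 = -10052731/528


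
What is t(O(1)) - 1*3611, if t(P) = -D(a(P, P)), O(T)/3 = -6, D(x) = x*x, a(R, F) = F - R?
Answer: -3611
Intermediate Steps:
D(x) = x²
O(T) = -18 (O(T) = 3*(-6) = -18)
t(P) = 0 (t(P) = -(P - P)² = -1*0² = -1*0 = 0)
t(O(1)) - 1*3611 = 0 - 1*3611 = 0 - 3611 = -3611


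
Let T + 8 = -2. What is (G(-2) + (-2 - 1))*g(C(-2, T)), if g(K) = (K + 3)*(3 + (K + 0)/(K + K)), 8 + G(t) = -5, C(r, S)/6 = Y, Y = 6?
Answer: -2184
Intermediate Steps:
T = -10 (T = -8 - 2 = -10)
C(r, S) = 36 (C(r, S) = 6*6 = 36)
G(t) = -13 (G(t) = -8 - 5 = -13)
g(K) = 21/2 + 7*K/2 (g(K) = (3 + K)*(3 + K/((2*K))) = (3 + K)*(3 + K*(1/(2*K))) = (3 + K)*(3 + ½) = (3 + K)*(7/2) = 21/2 + 7*K/2)
(G(-2) + (-2 - 1))*g(C(-2, T)) = (-13 + (-2 - 1))*(21/2 + (7/2)*36) = (-13 - 3)*(21/2 + 126) = -16*273/2 = -2184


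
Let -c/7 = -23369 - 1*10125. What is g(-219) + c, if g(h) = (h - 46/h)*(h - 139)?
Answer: 68499872/219 ≈ 3.1279e+5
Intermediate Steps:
g(h) = (-139 + h)*(h - 46/h) (g(h) = (h - 46/h)*(-139 + h) = (-139 + h)*(h - 46/h))
c = 234458 (c = -7*(-23369 - 1*10125) = -7*(-23369 - 10125) = -7*(-33494) = 234458)
g(-219) + c = (-46 + (-219)² - 139*(-219) + 6394/(-219)) + 234458 = (-46 + 47961 + 30441 + 6394*(-1/219)) + 234458 = (-46 + 47961 + 30441 - 6394/219) + 234458 = 17153570/219 + 234458 = 68499872/219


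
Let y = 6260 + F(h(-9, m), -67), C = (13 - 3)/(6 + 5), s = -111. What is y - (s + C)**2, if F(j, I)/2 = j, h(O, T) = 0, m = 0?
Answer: -709061/121 ≈ -5860.0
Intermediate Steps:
F(j, I) = 2*j
C = 10/11 ≈ 0.90909
y = 6260 (y = 6260 + 2*0 = 6260 + 0 = 6260)
y - (s + C)**2 = 6260 - (-111 + 10/11)**2 = 6260 - (-1211/11)**2 = 6260 - 1*1466521/121 = 6260 - 1466521/121 = -709061/121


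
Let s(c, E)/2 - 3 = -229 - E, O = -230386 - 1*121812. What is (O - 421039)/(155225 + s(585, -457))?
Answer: -33619/6769 ≈ -4.9666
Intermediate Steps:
O = -352198 (O = -230386 - 121812 = -352198)
s(c, E) = -452 - 2*E (s(c, E) = 6 + 2*(-229 - E) = 6 + (-458 - 2*E) = -452 - 2*E)
(O - 421039)/(155225 + s(585, -457)) = (-352198 - 421039)/(155225 + (-452 - 2*(-457))) = -773237/(155225 + (-452 + 914)) = -773237/(155225 + 462) = -773237/155687 = -773237*1/155687 = -33619/6769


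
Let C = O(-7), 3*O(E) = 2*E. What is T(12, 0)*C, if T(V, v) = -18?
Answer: 84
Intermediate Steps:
O(E) = 2*E/3 (O(E) = (2*E)/3 = 2*E/3)
C = -14/3 (C = (2/3)*(-7) = -14/3 ≈ -4.6667)
T(12, 0)*C = -18*(-14/3) = 84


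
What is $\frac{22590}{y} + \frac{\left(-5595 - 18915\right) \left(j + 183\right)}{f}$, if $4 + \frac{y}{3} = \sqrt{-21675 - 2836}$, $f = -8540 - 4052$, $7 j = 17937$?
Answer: $\frac{2887593977145}{540476972} - \frac{7530 i \sqrt{24511}}{24527} \approx 5342.7 - 48.065 i$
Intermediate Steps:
$j = \frac{17937}{7}$ ($j = \frac{1}{7} \cdot 17937 = \frac{17937}{7} \approx 2562.4$)
$f = -12592$
$y = -12 + 3 i \sqrt{24511}$ ($y = -12 + 3 \sqrt{-21675 - 2836} = -12 + 3 \sqrt{-24511} = -12 + 3 i \sqrt{24511} \approx -12.0 + 469.68 i$)
$\frac{22590}{y} + \frac{\left(-5595 - 18915\right) \left(j + 183\right)}{f} = \frac{22590}{-12 + 3 i \sqrt{24511}} + \frac{\left(-5595 - 18915\right) \left(\frac{17937}{7} + 183\right)}{-12592} = \frac{22590}{-12 + 3 i \sqrt{24511}} + \left(-24510\right) \frac{19218}{7} \left(- \frac{1}{12592}\right) = \frac{22590}{-12 + 3 i \sqrt{24511}} - - \frac{117758295}{22036} = \frac{22590}{-12 + 3 i \sqrt{24511}} + \frac{117758295}{22036} = \frac{117758295}{22036} + \frac{22590}{-12 + 3 i \sqrt{24511}}$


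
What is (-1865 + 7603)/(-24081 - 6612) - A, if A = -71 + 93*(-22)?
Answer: 64971343/30693 ≈ 2116.8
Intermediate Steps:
A = -2117 (A = -71 - 2046 = -2117)
(-1865 + 7603)/(-24081 - 6612) - A = (-1865 + 7603)/(-24081 - 6612) - 1*(-2117) = 5738/(-30693) + 2117 = 5738*(-1/30693) + 2117 = -5738/30693 + 2117 = 64971343/30693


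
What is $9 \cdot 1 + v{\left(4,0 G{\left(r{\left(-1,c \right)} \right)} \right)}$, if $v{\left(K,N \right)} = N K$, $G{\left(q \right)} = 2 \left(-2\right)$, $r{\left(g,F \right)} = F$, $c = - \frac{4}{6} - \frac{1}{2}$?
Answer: $9$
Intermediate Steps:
$c = - \frac{7}{6}$ ($c = \left(-4\right) \frac{1}{6} - \frac{1}{2} = - \frac{2}{3} - \frac{1}{2} = - \frac{7}{6} \approx -1.1667$)
$G{\left(q \right)} = -4$
$v{\left(K,N \right)} = K N$
$9 \cdot 1 + v{\left(4,0 G{\left(r{\left(-1,c \right)} \right)} \right)} = 9 \cdot 1 + 4 \cdot 0 \left(-4\right) = 9 + 4 \cdot 0 = 9 + 0 = 9$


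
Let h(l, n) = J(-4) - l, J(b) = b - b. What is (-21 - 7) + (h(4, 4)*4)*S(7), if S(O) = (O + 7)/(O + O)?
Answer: -44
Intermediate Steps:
J(b) = 0
S(O) = (7 + O)/(2*O) (S(O) = (7 + O)/((2*O)) = (7 + O)*(1/(2*O)) = (7 + O)/(2*O))
h(l, n) = -l (h(l, n) = 0 - l = -l)
(-21 - 7) + (h(4, 4)*4)*S(7) = (-21 - 7) + (-1*4*4)*((½)*(7 + 7)/7) = -28 + (-4*4)*((½)*(⅐)*14) = -28 - 16*1 = -28 - 16 = -44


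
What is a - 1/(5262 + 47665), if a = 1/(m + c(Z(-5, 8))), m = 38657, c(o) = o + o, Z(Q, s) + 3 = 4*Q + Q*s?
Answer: 14396/2039330237 ≈ 7.0592e-6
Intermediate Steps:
Z(Q, s) = -3 + 4*Q + Q*s (Z(Q, s) = -3 + (4*Q + Q*s) = -3 + 4*Q + Q*s)
c(o) = 2*o
a = 1/38531 (a = 1/(38657 + 2*(-3 + 4*(-5) - 5*8)) = 1/(38657 + 2*(-3 - 20 - 40)) = 1/(38657 + 2*(-63)) = 1/(38657 - 126) = 1/38531 ≈ 2.5953e-5)
a - 1/(5262 + 47665) = 1/38531 - 1/(5262 + 47665) = 1/38531 - 1/52927 = 14396/2039330237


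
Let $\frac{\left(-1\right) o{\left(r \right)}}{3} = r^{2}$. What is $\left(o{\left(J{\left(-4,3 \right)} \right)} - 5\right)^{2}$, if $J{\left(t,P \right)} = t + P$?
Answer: $64$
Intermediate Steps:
$J{\left(t,P \right)} = P + t$
$o{\left(r \right)} = - 3 r^{2}$
$\left(o{\left(J{\left(-4,3 \right)} \right)} - 5\right)^{2} = \left(- 3 \left(3 - 4\right)^{2} - 5\right)^{2} = \left(- 3 \left(-1\right)^{2} + \left(-32 + 27\right)\right)^{2} = \left(\left(-3\right) 1 - 5\right)^{2} = \left(-3 - 5\right)^{2} = \left(-8\right)^{2} = 64$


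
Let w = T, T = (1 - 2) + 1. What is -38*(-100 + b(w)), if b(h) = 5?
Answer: 3610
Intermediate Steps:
T = 0 (T = -1 + 1 = 0)
w = 0
-38*(-100 + b(w)) = -38*(-100 + 5) = -38*(-95) = 3610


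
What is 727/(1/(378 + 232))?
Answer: 443470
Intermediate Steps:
727/(1/(378 + 232)) = 727/(1/610) = 727*610 = 443470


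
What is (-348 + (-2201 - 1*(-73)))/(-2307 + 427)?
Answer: 619/470 ≈ 1.3170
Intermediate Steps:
(-348 + (-2201 - 1*(-73)))/(-2307 + 427) = (-348 + (-2201 + 73))/(-1880) = (-348 - 2128)*(-1/1880) = -2476*(-1/1880) = 619/470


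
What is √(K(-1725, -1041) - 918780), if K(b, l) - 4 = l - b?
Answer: 2*I*√229523 ≈ 958.17*I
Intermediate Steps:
K(b, l) = 4 + l - b (K(b, l) = 4 + (l - b) = 4 + l - b)
√(K(-1725, -1041) - 918780) = √((4 - 1041 - 1*(-1725)) - 918780) = √((4 - 1041 + 1725) - 918780) = √(688 - 918780) = √(-918092) = 2*I*√229523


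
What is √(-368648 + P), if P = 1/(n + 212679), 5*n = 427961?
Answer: I*√204981441242283037/745678 ≈ 607.16*I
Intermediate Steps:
n = 427961/5 (n = (⅕)*427961 = 427961/5 ≈ 85592.)
P = 5/1491356 (P = 1/(427961/5 + 212679) = 1/(1491356/5) = 5/1491356 ≈ 3.3527e-6)
√(-368648 + P) = √(-368648 + 5/1491356) = √(-549785406683/1491356) = I*√204981441242283037/745678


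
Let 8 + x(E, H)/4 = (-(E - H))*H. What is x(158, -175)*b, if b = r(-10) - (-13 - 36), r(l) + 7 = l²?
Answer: 33095656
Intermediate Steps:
x(E, H) = -32 + 4*H*(H - E) (x(E, H) = -32 + 4*((-(E - H))*H) = -32 + 4*((H - E)*H) = -32 + 4*(H*(H - E)) = -32 + 4*H*(H - E))
r(l) = -7 + l²
b = 142 (b = (-7 + (-10)²) - (-13 - 36) = (-7 + 100) - 1*(-49) = 93 + 49 = 142)
x(158, -175)*b = (-32 + 4*(-175)² - 4*158*(-175))*142 = (-32 + 4*30625 + 110600)*142 = (-32 + 122500 + 110600)*142 = 233068*142 = 33095656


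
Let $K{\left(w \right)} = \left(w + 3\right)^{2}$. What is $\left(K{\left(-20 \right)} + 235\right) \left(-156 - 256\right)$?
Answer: $-215888$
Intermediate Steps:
$K{\left(w \right)} = \left(3 + w\right)^{2}$
$\left(K{\left(-20 \right)} + 235\right) \left(-156 - 256\right) = \left(\left(3 - 20\right)^{2} + 235\right) \left(-156 - 256\right) = \left(\left(-17\right)^{2} + 235\right) \left(-412\right) = \left(289 + 235\right) \left(-412\right) = 524 \left(-412\right) = -215888$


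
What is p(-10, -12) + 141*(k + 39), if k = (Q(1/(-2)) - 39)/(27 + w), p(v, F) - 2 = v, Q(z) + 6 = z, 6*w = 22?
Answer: 971851/184 ≈ 5281.8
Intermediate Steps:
w = 11/3 (w = (1/6)*22 = 11/3 ≈ 3.6667)
Q(z) = -6 + z
p(v, F) = 2 + v
k = -273/184 (k = ((-6 + 1/(-2)) - 39)/(27 + 11/3) = ((-6 - 1/2) - 39)/(92/3) = (-13/2 - 39)*(3/92) = -91/2*3/92 = -273/184 ≈ -1.4837)
p(-10, -12) + 141*(k + 39) = (2 - 10) + 141*(-273/184 + 39) = -8 + 141*(6903/184) = -8 + 973323/184 = 971851/184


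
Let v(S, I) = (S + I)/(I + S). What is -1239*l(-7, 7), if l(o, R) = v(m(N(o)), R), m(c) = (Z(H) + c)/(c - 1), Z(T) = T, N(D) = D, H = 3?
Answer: -1239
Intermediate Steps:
m(c) = (3 + c)/(-1 + c) (m(c) = (3 + c)/(c - 1) = (3 + c)/(-1 + c))
v(S, I) = 1 (v(S, I) = (I + S)/(I + S) = 1)
l(o, R) = 1
-1239*l(-7, 7) = -1239*1 = -1239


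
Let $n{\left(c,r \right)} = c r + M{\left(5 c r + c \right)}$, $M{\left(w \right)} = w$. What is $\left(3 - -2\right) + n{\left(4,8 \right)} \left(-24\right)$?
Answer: $-4699$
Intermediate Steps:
$n{\left(c,r \right)} = c + 6 c r$ ($n{\left(c,r \right)} = c r + \left(5 c r + c\right) = c r + \left(c + 5 c r\right) = c + 6 c r$)
$\left(3 - -2\right) + n{\left(4,8 \right)} \left(-24\right) = \left(3 - -2\right) + 4 \left(1 + 6 \cdot 8\right) \left(-24\right) = \left(3 + 2\right) + 4 \left(1 + 48\right) \left(-24\right) = 5 + 4 \cdot 49 \left(-24\right) = 5 + 196 \left(-24\right) = 5 - 4704 = -4699$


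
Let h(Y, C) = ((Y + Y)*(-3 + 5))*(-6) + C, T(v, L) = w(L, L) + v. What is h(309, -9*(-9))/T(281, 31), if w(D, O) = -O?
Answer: -1467/50 ≈ -29.340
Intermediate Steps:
T(v, L) = v - L (T(v, L) = -L + v = v - L)
h(Y, C) = C - 24*Y (h(Y, C) = ((2*Y)*2)*(-6) + C = (4*Y)*(-6) + C = -24*Y + C = C - 24*Y)
h(309, -9*(-9))/T(281, 31) = (-9*(-9) - 24*309)/(281 - 1*31) = (81 - 7416)/(281 - 31) = -7335/250 = -7335*1/250 = -1467/50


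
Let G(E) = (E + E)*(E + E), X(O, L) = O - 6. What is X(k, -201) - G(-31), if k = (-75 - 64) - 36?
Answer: -4025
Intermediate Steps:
k = -175 (k = -139 - 36 = -175)
X(O, L) = -6 + O
G(E) = 4*E² (G(E) = (2*E)*(2*E) = 4*E²)
X(k, -201) - G(-31) = (-6 - 175) - 4*(-31)² = -181 - 4*961 = -181 - 1*3844 = -181 - 3844 = -4025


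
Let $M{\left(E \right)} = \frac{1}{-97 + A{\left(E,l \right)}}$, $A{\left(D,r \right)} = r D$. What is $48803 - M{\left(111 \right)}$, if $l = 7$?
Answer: $\frac{33186039}{680} \approx 48803.0$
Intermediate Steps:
$A{\left(D,r \right)} = D r$
$M{\left(E \right)} = \frac{1}{-97 + 7 E}$ ($M{\left(E \right)} = \frac{1}{-97 + E 7} = \frac{1}{-97 + 7 E}$)
$48803 - M{\left(111 \right)} = 48803 - \frac{1}{-97 + 7 \cdot 111} = 48803 - \frac{1}{-97 + 777} = 48803 - \frac{1}{680} = \frac{33186039}{680}$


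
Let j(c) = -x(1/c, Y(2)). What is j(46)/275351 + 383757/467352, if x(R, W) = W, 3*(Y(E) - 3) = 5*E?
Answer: 11740545979/14298426728 ≈ 0.82111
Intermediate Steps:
Y(E) = 3 + 5*E/3 (Y(E) = 3 + (5*E)/3 = 3 + 5*E/3)
j(c) = -19/3 (j(c) = -(3 + (5/3)*2) = -(3 + 10/3) = -1*19/3 = -19/3)
j(46)/275351 + 383757/467352 = -19/3/275351 + 383757/467352 = -19/3*1/275351 + 383757*(1/467352) = -19/826053 + 127919/155784 = 11740545979/14298426728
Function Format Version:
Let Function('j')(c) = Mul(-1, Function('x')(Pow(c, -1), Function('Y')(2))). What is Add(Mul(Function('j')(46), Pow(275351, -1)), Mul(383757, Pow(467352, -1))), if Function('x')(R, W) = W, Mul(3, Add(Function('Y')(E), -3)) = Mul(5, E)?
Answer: Rational(11740545979, 14298426728) ≈ 0.82111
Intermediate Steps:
Function('Y')(E) = Add(3, Mul(Rational(5, 3), E)) (Function('Y')(E) = Add(3, Mul(Rational(1, 3), Mul(5, E))) = Add(3, Mul(Rational(5, 3), E)))
Function('j')(c) = Rational(-19, 3) (Function('j')(c) = Mul(-1, Add(3, Mul(Rational(5, 3), 2))) = Mul(-1, Add(3, Rational(10, 3))) = Mul(-1, Rational(19, 3)) = Rational(-19, 3))
Add(Mul(Function('j')(46), Pow(275351, -1)), Mul(383757, Pow(467352, -1))) = Add(Mul(Rational(-19, 3), Pow(275351, -1)), Mul(383757, Pow(467352, -1))) = Add(Mul(Rational(-19, 3), Rational(1, 275351)), Mul(383757, Rational(1, 467352))) = Add(Rational(-19, 826053), Rational(127919, 155784)) = Rational(11740545979, 14298426728)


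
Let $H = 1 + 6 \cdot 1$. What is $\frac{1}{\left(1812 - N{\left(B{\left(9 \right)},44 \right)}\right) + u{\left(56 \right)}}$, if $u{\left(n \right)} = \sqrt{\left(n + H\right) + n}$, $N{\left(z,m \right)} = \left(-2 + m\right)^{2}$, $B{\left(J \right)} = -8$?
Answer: $\frac{48}{2185} - \frac{\sqrt{119}}{2185} \approx 0.016975$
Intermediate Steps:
$H = 7$ ($H = 1 + 6 = 7$)
$u{\left(n \right)} = \sqrt{7 + 2 n}$ ($u{\left(n \right)} = \sqrt{\left(n + 7\right) + n} = \sqrt{\left(7 + n\right) + n} = \sqrt{7 + 2 n}$)
$\frac{1}{\left(1812 - N{\left(B{\left(9 \right)},44 \right)}\right) + u{\left(56 \right)}} = \frac{1}{\left(1812 - \left(-2 + 44\right)^{2}\right) + \sqrt{7 + 2 \cdot 56}} = \frac{1}{\left(1812 - 42^{2}\right) + \sqrt{7 + 112}} = \frac{1}{\left(1812 - 1764\right) + \sqrt{119}} = \frac{1}{48 + \sqrt{119}}$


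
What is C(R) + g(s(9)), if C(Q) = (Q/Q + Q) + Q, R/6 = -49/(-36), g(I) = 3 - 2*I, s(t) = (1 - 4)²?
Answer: 7/3 ≈ 2.3333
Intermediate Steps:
s(t) = 9 (s(t) = (-3)² = 9)
R = 49/6 (R = 6*(-49/(-36)) = 6*(-49*(-1/36)) = 6*(49/36) = 49/6 ≈ 8.1667)
C(Q) = 1 + 2*Q (C(Q) = (1 + Q) + Q = 1 + 2*Q)
C(R) + g(s(9)) = (1 + 2*(49/6)) + (3 - 2*9) = (1 + 49/3) + (3 - 18) = 52/3 - 15 = 7/3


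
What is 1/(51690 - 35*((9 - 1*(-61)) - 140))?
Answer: 1/54140 ≈ 1.8471e-5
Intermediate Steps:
1/(51690 - 35*((9 - 1*(-61)) - 140)) = 1/(51690 - 35*((9 + 61) - 140)) = 1/(51690 - 35*(70 - 140)) = 1/(51690 - 35*(-70)) = 1/(51690 + 2450) = 1/54140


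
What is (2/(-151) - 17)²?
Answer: 6599761/22801 ≈ 289.45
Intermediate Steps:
(2/(-151) - 17)² = (2*(-1/151) - 17)² = (-2/151 - 17)² = (-2569/151)² = 6599761/22801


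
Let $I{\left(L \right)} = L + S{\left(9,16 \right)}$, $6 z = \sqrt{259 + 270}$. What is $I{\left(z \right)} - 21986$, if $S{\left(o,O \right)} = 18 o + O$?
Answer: $- \frac{130825}{6} \approx -21804.0$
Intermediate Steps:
$z = \frac{23}{6}$ ($z = \frac{\sqrt{259 + 270}}{6} = \frac{\sqrt{529}}{6} = \frac{1}{6} \cdot 23 = \frac{23}{6} \approx 3.8333$)
$S{\left(o,O \right)} = O + 18 o$
$I{\left(L \right)} = 178 + L$ ($I{\left(L \right)} = L + \left(16 + 18 \cdot 9\right) = L + \left(16 + 162\right) = L + 178 = 178 + L$)
$I{\left(z \right)} - 21986 = \left(178 + \frac{23}{6}\right) - 21986 = \frac{1091}{6} - 21986 = - \frac{130825}{6}$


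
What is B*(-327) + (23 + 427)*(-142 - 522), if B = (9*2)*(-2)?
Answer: -287028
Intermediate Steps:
B = -36 (B = 18*(-2) = -36)
B*(-327) + (23 + 427)*(-142 - 522) = -36*(-327) + (23 + 427)*(-142 - 522) = 11772 + 450*(-664) = 11772 - 298800 = -287028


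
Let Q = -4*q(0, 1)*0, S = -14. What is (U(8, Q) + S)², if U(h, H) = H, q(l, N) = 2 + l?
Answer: 196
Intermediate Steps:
Q = 0 (Q = -4*(2 + 0)*0 = -4*2*0 = -8*0 = 0)
(U(8, Q) + S)² = (0 - 14)² = (-14)² = 196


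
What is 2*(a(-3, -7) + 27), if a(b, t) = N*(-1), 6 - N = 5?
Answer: 52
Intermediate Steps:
N = 1 (N = 6 - 1*5 = 6 - 5 = 1)
a(b, t) = -1 (a(b, t) = 1*(-1) = -1)
2*(a(-3, -7) + 27) = 2*(-1 + 27) = 2*26 = 52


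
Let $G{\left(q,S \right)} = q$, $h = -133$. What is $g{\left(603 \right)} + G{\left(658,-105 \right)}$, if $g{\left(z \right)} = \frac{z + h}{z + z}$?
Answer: $\frac{397009}{603} \approx 658.39$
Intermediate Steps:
$g{\left(z \right)} = \frac{-133 + z}{2 z}$ ($g{\left(z \right)} = \frac{z - 133}{z + z} = \frac{-133 + z}{2 z}$)
$g{\left(603 \right)} + G{\left(658,-105 \right)} = \frac{-133 + 603}{2 \cdot 603} + 658 = \frac{1}{2} \cdot \frac{1}{603} \cdot 470 + 658 = \frac{235}{603} + 658 = \frac{397009}{603}$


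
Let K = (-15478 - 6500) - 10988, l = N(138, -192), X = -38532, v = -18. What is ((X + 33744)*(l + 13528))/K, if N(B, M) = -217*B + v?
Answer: -39347784/16483 ≈ -2387.2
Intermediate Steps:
N(B, M) = -18 - 217*B (N(B, M) = -217*B - 18 = -18 - 217*B)
l = -29964 (l = -18 - 217*138 = -18 - 29946 = -29964)
K = -32966 (K = -21978 - 10988 = -32966)
((X + 33744)*(l + 13528))/K = ((-38532 + 33744)*(-29964 + 13528))/(-32966) = -4788*(-16436)*(-1/32966) = 78695568*(-1/32966) = -39347784/16483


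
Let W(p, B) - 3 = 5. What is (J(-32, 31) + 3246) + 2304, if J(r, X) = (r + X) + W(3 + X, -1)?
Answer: 5557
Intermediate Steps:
W(p, B) = 8 (W(p, B) = 3 + 5 = 8)
J(r, X) = 8 + X + r (J(r, X) = (r + X) + 8 = (X + r) + 8 = 8 + X + r)
(J(-32, 31) + 3246) + 2304 = ((8 + 31 - 32) + 3246) + 2304 = (7 + 3246) + 2304 = 3253 + 2304 = 5557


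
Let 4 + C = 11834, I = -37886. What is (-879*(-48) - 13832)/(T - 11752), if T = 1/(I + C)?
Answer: -738948160/306210113 ≈ -2.4132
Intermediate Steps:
C = 11830 (C = -4 + 11834 = 11830)
T = -1/26056 (T = 1/(-37886 + 11830) = 1/(-26056) = -1/26056 ≈ -3.8379e-5)
(-879*(-48) - 13832)/(T - 11752) = (-879*(-48) - 13832)/(-1/26056 - 11752) = (42192 - 13832)/(-306210113/26056) = 28360*(-26056/306210113) = -738948160/306210113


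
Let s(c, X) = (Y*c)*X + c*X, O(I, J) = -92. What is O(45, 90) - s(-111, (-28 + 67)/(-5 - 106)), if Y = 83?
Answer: -3368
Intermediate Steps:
s(c, X) = 84*X*c (s(c, X) = (83*c)*X + c*X = 83*X*c + X*c = 84*X*c)
O(45, 90) - s(-111, (-28 + 67)/(-5 - 106)) = -92 - 84*(-28 + 67)/(-5 - 106)*(-111) = -92 - 84*39/(-111)*(-111) = -92 - 84*39*(-1/111)*(-111) = -92 - 84*(-13)*(-111)/37 = -92 - 1*3276 = -92 - 3276 = -3368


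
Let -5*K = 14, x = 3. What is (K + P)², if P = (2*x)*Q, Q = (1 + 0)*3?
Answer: 5776/25 ≈ 231.04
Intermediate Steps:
Q = 3 (Q = 1*3 = 3)
K = -14/5 (K = -⅕*14 = -14/5 ≈ -2.8000)
P = 18 (P = (2*3)*3 = 6*3 = 18)
(K + P)² = (-14/5 + 18)² = (76/5)² = 5776/25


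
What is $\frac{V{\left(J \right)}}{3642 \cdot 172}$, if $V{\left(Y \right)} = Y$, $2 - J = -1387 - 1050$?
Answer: $\frac{813}{208808} \approx 0.0038935$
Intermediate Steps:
$J = 2439$ ($J = 2 - \left(-1387 - 1050\right) = 2 - -2437 = 2 + 2437 = 2439$)
$\frac{V{\left(J \right)}}{3642 \cdot 172} = \frac{2439}{3642 \cdot 172} = \frac{2439}{626424} = 2439 \cdot \frac{1}{626424} = \frac{813}{208808}$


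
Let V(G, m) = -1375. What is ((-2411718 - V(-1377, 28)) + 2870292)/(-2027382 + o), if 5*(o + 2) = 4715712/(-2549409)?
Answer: -279190028605/1230626656952 ≈ -0.22687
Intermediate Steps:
o = -10069934/4249015 (o = -2 + (4715712/(-2549409))/5 = -2 + (4715712*(-1/2549409))/5 = -2 + (⅕)*(-1571904/849803) = -2 - 1571904/4249015 = -10069934/4249015 ≈ -2.3699)
((-2411718 - V(-1377, 28)) + 2870292)/(-2027382 + o) = ((-2411718 - 1*(-1375)) + 2870292)/(-2027382 - 10069934/4249015) = ((-2411718 + 1375) + 2870292)/(-8614386598664/4249015) = (-2410343 + 2870292)*(-4249015/8614386598664) = 459949*(-4249015/8614386598664) = -279190028605/1230626656952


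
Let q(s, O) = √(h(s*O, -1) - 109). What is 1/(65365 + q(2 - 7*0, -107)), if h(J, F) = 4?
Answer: 13073/854516666 - I*√105/4272583330 ≈ 1.5299e-5 - 2.3983e-9*I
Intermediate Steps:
q(s, O) = I*√105 (q(s, O) = √(4 - 109) = √(-105) = I*√105)
1/(65365 + q(2 - 7*0, -107)) = 1/(65365 + I*√105)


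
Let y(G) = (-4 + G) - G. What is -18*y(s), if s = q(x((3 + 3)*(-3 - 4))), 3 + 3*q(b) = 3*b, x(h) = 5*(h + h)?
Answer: 72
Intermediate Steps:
x(h) = 10*h (x(h) = 5*(2*h) = 10*h)
q(b) = -1 + b (q(b) = -1 + (3*b)/3 = -1 + b)
s = -421 (s = -1 + 10*((3 + 3)*(-3 - 4)) = -1 + 10*(6*(-7)) = -1 + 10*(-42) = -1 - 420 = -421)
y(G) = -4
-18*y(s) = -18*(-4) = 72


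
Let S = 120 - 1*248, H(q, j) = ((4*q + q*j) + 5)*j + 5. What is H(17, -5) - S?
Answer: 193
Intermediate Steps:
H(q, j) = 5 + j*(5 + 4*q + j*q) (H(q, j) = ((4*q + j*q) + 5)*j + 5 = (5 + 4*q + j*q)*j + 5 = j*(5 + 4*q + j*q) + 5 = 5 + j*(5 + 4*q + j*q))
S = -128 (S = 120 - 248 = -128)
H(17, -5) - S = (5 + 5*(-5) + 17*(-5)**2 + 4*(-5)*17) - 1*(-128) = (5 - 25 + 17*25 - 340) + 128 = (5 - 25 + 425 - 340) + 128 = 65 + 128 = 193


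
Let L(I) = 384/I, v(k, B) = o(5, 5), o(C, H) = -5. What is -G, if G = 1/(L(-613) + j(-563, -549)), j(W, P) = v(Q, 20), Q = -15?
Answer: 613/3449 ≈ 0.17773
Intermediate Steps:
v(k, B) = -5
j(W, P) = -5
G = -613/3449 (G = 1/(384/(-613) - 5) = 1/(384*(-1/613) - 5) = 1/(-384/613 - 5) = 1/(-3449/613) = -613/3449 ≈ -0.17773)
-G = -1*(-613/3449) = 613/3449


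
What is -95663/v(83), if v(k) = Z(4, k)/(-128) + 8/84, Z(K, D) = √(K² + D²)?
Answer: 65828388864/2979569 + 5399985024*√6905/2979569 ≈ 1.7269e+5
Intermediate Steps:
Z(K, D) = √(D² + K²)
v(k) = 2/21 - √(16 + k²)/128 (v(k) = √(k² + 4²)/(-128) + 8/84 = √(k² + 16)*(-1/128) + 8*(1/84) = √(16 + k²)*(-1/128) + 2/21 = -√(16 + k²)/128 + 2/21 = 2/21 - √(16 + k²)/128)
-95663/v(83) = -95663/(2/21 - √(16 + 83²)/128) = -95663/(2/21 - √(16 + 6889)/128) = -95663/(2/21 - √6905/128)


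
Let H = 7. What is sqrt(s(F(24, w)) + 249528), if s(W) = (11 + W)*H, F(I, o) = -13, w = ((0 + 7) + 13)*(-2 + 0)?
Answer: sqrt(249514) ≈ 499.51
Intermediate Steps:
w = -40 (w = (7 + 13)*(-2) = 20*(-2) = -40)
s(W) = 77 + 7*W (s(W) = (11 + W)*7 = 77 + 7*W)
sqrt(s(F(24, w)) + 249528) = sqrt((77 + 7*(-13)) + 249528) = sqrt((77 - 91) + 249528) = sqrt(-14 + 249528) = sqrt(249514)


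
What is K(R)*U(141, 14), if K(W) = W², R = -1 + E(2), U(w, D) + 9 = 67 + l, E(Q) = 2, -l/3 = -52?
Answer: 214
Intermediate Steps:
l = 156 (l = -3*(-52) = 156)
U(w, D) = 214 (U(w, D) = -9 + (67 + 156) = -9 + 223 = 214)
R = 1 (R = -1 + 2 = 1)
K(R)*U(141, 14) = 1²*214 = 1*214 = 214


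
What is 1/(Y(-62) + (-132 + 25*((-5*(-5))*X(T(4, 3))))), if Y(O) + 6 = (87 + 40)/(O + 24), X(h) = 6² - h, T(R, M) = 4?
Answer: 38/754629 ≈ 5.0356e-5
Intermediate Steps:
X(h) = 36 - h
Y(O) = -6 + 127/(24 + O) (Y(O) = -6 + (87 + 40)/(O + 24) = -6 + 127/(24 + O))
1/(Y(-62) + (-132 + 25*((-5*(-5))*X(T(4, 3))))) = 1/((-17 - 6*(-62))/(24 - 62) + (-132 + 25*((-5*(-5))*(36 - 1*4)))) = 1/((-17 + 372)/(-38) + (-132 + 25*(25*(36 - 4)))) = 1/(-1/38*355 + (-132 + 25*(25*32))) = 1/(-355/38 + (-132 + 25*800)) = 1/(-355/38 + (-132 + 20000)) = 1/(-355/38 + 19868) = 1/(754629/38) = 38/754629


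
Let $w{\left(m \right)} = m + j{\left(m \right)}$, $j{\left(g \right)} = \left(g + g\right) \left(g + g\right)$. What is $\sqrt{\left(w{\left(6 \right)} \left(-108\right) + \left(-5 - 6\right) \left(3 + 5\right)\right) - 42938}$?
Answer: $i \sqrt{59226} \approx 243.36 i$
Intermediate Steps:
$j{\left(g \right)} = 4 g^{2}$ ($j{\left(g \right)} = 2 g 2 g = 4 g^{2}$)
$w{\left(m \right)} = m + 4 m^{2}$
$\sqrt{\left(w{\left(6 \right)} \left(-108\right) + \left(-5 - 6\right) \left(3 + 5\right)\right) - 42938} = \sqrt{\left(6 \left(1 + 4 \cdot 6\right) \left(-108\right) + \left(-5 - 6\right) \left(3 + 5\right)\right) - 42938} = \sqrt{\left(6 \left(1 + 24\right) \left(-108\right) + \left(-5 - 6\right) 8\right) - 42938} = \sqrt{\left(6 \cdot 25 \left(-108\right) - 88\right) - 42938} = \sqrt{\left(150 \left(-108\right) - 88\right) - 42938} = \sqrt{\left(-16200 - 88\right) - 42938} = \sqrt{-16288 - 42938} = \sqrt{-59226} = i \sqrt{59226}$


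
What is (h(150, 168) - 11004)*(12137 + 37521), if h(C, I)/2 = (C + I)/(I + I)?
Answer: -1092685273/2 ≈ -5.4634e+8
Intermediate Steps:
h(C, I) = (C + I)/I (h(C, I) = 2*((C + I)/(I + I)) = 2*((C + I)/((2*I))) = 2*((C + I)*(1/(2*I))) = 2*((C + I)/(2*I)) = (C + I)/I)
(h(150, 168) - 11004)*(12137 + 37521) = ((150 + 168)/168 - 11004)*(12137 + 37521) = ((1/168)*318 - 11004)*49658 = (53/28 - 11004)*49658 = -308059/28*49658 = -1092685273/2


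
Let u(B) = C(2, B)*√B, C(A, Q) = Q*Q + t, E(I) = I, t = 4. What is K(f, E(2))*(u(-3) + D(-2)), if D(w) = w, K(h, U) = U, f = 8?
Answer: -4 + 26*I*√3 ≈ -4.0 + 45.033*I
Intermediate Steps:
C(A, Q) = 4 + Q² (C(A, Q) = Q*Q + 4 = Q² + 4 = 4 + Q²)
u(B) = √B*(4 + B²) (u(B) = (4 + B²)*√B = √B*(4 + B²))
K(f, E(2))*(u(-3) + D(-2)) = 2*(√(-3)*(4 + (-3)²) - 2) = 2*((I*√3)*(4 + 9) - 2) = 2*((I*√3)*13 - 2) = 2*(13*I*√3 - 2) = 2*(-2 + 13*I*√3) = -4 + 26*I*√3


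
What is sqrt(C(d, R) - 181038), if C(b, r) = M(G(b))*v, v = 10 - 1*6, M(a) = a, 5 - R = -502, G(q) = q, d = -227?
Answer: I*sqrt(181946) ≈ 426.55*I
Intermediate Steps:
R = 507 (R = 5 - 1*(-502) = 5 + 502 = 507)
v = 4 (v = 10 - 6 = 4)
C(b, r) = 4*b (C(b, r) = b*4 = 4*b)
sqrt(C(d, R) - 181038) = sqrt(4*(-227) - 181038) = sqrt(-908 - 181038) = sqrt(-181946) = I*sqrt(181946)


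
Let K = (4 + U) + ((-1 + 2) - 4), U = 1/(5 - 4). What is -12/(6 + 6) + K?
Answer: 1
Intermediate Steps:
U = 1 (U = 1/1 = 1)
K = 2 (K = (4 + 1) + ((-1 + 2) - 4) = 5 + (1 - 4) = 5 - 3 = 2)
-12/(6 + 6) + K = -12/(6 + 6) + 2 = -12/12 + 2 = (1/12)*(-12) + 2 = -1 + 2 = 1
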